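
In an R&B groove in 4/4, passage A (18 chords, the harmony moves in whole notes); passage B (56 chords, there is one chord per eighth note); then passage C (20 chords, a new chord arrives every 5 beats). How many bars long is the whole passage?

50 bars

A: 18 × 4 = 72 beats = 18 bars.
B: 56 × 0.5 = 28 beats = 7 bars.
C: 20 × 5 = 100 beats = 25 bars.
Total: 18 + 7 + 25 = 50 bars.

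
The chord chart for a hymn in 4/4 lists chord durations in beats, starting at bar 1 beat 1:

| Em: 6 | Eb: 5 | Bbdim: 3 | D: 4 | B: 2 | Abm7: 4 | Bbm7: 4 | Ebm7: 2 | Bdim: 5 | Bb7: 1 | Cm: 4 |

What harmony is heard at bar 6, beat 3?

Beat 3 of bar 6 is beat (6−1)×4 + 3 = 23 overall.
Running totals: Em ends at 6, Eb ends at 11, Bbdim ends at 14, D ends at 18, B ends at 20, Abm7 ends at 24.
Beat 23 falls within Abm7.

Abm7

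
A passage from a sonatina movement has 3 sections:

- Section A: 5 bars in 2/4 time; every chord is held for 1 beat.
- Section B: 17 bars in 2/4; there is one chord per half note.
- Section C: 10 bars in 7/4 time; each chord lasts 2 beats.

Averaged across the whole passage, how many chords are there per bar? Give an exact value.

A: 5 bars of 2 beats is 10 beats; at 1 beat each that's 10 chords.
B: 17 bars of 2 beats is 34 beats; at 2 beats each that's 17 chords.
C: 10 bars of 7 beats is 70 beats; at 2 beats each that's 35 chords.
Overall: 62 chords over 32 bars → 62/32 = 31/16 chords per bar.

31/16 chords per bar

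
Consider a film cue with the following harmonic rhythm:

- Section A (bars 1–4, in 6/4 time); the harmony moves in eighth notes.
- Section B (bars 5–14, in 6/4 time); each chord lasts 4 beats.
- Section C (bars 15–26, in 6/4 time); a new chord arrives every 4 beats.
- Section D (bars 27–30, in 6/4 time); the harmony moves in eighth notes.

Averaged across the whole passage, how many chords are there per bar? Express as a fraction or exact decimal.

4.3 chords per bar

A: 4 × 6 = 24 beats ÷ 0.5 = 48 chords.
B: 10 × 6 = 60 beats ÷ 4 = 15 chords.
C: 12 × 6 = 72 beats ÷ 4 = 18 chords.
D: 4 × 6 = 24 beats ÷ 0.5 = 48 chords.
Overall: 129 chords over 30 bars → 129/30 = 4.3 chords per bar.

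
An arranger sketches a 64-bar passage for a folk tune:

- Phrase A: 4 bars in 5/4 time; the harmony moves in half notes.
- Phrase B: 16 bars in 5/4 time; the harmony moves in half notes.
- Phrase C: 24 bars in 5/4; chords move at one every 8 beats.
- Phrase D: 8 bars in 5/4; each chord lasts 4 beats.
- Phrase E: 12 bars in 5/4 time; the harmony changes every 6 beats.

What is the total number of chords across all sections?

A: 4·5 = 20 beats, 20/2 = 10 chords.
B: 16·5 = 80 beats, 80/2 = 40 chords.
C: 24·5 = 120 beats, 120/8 = 15 chords.
D: 8·5 = 40 beats, 40/4 = 10 chords.
E: 12·5 = 60 beats, 60/6 = 10 chords.
Total: 10 + 40 + 15 + 10 + 10 = 85.

85 chords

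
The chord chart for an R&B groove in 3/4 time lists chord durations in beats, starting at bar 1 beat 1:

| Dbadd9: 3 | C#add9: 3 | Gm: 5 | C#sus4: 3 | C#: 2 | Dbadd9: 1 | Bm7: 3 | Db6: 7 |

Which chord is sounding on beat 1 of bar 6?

Beat 1 of bar 6 is beat (6−1)×3 + 1 = 16 overall.
Running totals: Dbadd9 ends at 3, C#add9 ends at 6, Gm ends at 11, C#sus4 ends at 14, C# ends at 16.
Beat 16 falls within C#.

C#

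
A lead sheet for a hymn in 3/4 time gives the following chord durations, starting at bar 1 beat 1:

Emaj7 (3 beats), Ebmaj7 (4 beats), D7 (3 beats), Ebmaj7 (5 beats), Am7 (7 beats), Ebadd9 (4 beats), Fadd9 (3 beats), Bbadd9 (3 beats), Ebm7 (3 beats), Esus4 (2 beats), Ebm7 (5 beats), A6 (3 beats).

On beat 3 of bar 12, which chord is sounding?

Beat 3 of bar 12 is beat (12−1)×3 + 3 = 36 overall.
Running totals: Emaj7 ends at 3, Ebmaj7 ends at 7, D7 ends at 10, Ebmaj7 ends at 15, Am7 ends at 22, Ebadd9 ends at 26, Fadd9 ends at 29, Bbadd9 ends at 32, Ebm7 ends at 35, Esus4 ends at 37.
Beat 36 falls within Esus4.

Esus4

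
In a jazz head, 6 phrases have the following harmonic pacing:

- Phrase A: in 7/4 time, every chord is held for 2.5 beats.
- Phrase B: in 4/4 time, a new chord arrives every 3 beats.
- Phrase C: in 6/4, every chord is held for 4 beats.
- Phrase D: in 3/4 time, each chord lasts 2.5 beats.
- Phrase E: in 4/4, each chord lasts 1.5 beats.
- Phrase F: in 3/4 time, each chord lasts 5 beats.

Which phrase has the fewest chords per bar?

A: each chord is 2.5 beats in 7/4, so 2.8 per bar.
B: each chord is 3 beats in 4/4, so 4/3 per bar.
C: each chord is 4 beats in 6/4, so 1.5 per bar.
D: each chord is 2.5 beats in 3/4, so 1.2 per bar.
E: each chord is 1.5 beats in 4/4, so 8/3 per bar.
F: each chord is 5 beats in 3/4, so 0.6 per bar.
Slowest is F at 0.6 chords/bar.

Phrase F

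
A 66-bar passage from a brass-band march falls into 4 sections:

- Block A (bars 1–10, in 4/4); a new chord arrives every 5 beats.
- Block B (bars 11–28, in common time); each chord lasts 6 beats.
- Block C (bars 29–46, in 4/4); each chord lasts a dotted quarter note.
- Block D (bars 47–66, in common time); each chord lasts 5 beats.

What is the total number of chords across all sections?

84 chords

A: 10·4 = 40 beats, 40/5 = 8 chords.
B: 18·4 = 72 beats, 72/6 = 12 chords.
C: 18·4 = 72 beats, 72/1.5 = 48 chords.
D: 20·4 = 80 beats, 80/5 = 16 chords.
Total: 8 + 12 + 48 + 16 = 84.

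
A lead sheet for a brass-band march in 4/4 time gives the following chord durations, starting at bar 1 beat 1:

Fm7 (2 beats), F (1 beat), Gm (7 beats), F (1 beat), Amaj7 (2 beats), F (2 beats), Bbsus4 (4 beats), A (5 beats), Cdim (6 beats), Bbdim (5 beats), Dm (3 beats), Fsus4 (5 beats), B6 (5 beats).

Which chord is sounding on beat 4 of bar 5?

Beat 4 of bar 5 is beat (5−1)×4 + 4 = 20 overall.
Running totals: Fm7 ends at 2, F ends at 3, Gm ends at 10, F ends at 11, Amaj7 ends at 13, F ends at 15, Bbsus4 ends at 19, A ends at 24.
Beat 20 falls within A.

A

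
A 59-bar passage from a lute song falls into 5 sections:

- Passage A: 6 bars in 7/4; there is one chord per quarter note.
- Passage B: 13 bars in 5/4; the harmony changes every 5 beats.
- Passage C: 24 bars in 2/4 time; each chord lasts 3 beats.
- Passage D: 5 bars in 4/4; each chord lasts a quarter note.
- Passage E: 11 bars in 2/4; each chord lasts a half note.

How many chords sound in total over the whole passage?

102 chords

A: 6·7 = 42 beats, 42/1 = 42 chords.
B: 13·5 = 65 beats, 65/5 = 13 chords.
C: 24·2 = 48 beats, 48/3 = 16 chords.
D: 5·4 = 20 beats, 20/1 = 20 chords.
E: 11·2 = 22 beats, 22/2 = 11 chords.
Total: 42 + 13 + 16 + 20 + 11 = 102.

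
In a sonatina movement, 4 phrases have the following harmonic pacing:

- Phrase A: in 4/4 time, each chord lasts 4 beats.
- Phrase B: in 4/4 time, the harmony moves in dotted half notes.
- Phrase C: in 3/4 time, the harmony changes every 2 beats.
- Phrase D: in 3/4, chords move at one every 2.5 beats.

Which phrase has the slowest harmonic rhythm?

Phrase A

A: each chord is 4 beats in 4/4, so 1 per bar.
B: each chord is 3 beats in 4/4, so 4/3 per bar.
C: each chord is 2 beats in 3/4, so 1.5 per bar.
D: each chord is 2.5 beats in 3/4, so 1.2 per bar.
Slowest is A at 1 chords/bar.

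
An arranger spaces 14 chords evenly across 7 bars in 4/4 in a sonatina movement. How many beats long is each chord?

7 bars × 4 beats/bar = 28 beats total.
28 beats ÷ 14 chords = 2 beats per chord.
(That is a half note.)

2 beats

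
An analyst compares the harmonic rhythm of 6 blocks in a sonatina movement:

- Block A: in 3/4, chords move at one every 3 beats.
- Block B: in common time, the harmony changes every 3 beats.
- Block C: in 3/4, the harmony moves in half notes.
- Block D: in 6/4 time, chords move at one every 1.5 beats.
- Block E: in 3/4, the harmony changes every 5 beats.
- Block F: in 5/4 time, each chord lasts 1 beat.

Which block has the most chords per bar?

Block F

A: each chord is 3 beats in 3/4, so 1 per bar.
B: each chord is 3 beats in 4/4, so 4/3 per bar.
C: each chord is 2 beats in 3/4, so 1.5 per bar.
D: each chord is 1.5 beats in 6/4, so 4 per bar.
E: each chord is 5 beats in 3/4, so 0.6 per bar.
F: each chord is 1 beat in 5/4, so 5 per bar.
Fastest is F at 5 chords/bar.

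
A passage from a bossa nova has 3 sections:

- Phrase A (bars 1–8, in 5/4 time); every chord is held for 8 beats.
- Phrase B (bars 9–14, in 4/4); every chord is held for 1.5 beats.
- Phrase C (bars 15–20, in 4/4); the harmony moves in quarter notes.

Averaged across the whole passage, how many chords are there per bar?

2.25 chords per bar

A: 8 × 5 = 40 beats ÷ 8 = 5 chords.
B: 6 × 4 = 24 beats ÷ 1.5 = 16 chords.
C: 6 × 4 = 24 beats ÷ 1 = 24 chords.
Overall: 45 chords over 20 bars → 45/20 = 2.25 chords per bar.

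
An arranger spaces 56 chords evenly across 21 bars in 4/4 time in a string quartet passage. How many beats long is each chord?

21 bars × 4 beats/bar = 84 beats total.
84 beats ÷ 56 chords = 1.5 beats per chord.
(That is a dotted quarter note.)

1.5 beats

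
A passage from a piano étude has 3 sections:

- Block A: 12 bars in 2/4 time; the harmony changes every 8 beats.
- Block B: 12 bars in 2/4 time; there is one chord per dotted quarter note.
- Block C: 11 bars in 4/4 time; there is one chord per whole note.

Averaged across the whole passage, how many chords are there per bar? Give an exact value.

A: 12 × 2 = 24 beats ÷ 8 = 3 chords.
B: 12 × 2 = 24 beats ÷ 1.5 = 16 chords.
C: 11 × 4 = 44 beats ÷ 4 = 11 chords.
Overall: 30 chords over 35 bars → 30/35 = 6/7 chords per bar.

6/7 chords per bar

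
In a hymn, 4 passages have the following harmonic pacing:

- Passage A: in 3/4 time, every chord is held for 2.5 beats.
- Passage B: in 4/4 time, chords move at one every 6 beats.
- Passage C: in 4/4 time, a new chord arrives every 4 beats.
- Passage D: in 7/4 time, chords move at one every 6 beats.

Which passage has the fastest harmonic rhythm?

Passage A

A: 3 beats/bar ÷ 2.5 beats/chord = 1.2 chords/bar.
B: 4 beats/bar ÷ 6 beats/chord = 2/3 chords/bar.
C: 4 beats/bar ÷ 4 beats/chord = 1 chord/bar.
D: 7 beats/bar ÷ 6 beats/chord = 7/6 chords/bar.
Fastest is A at 1.2 chords/bar.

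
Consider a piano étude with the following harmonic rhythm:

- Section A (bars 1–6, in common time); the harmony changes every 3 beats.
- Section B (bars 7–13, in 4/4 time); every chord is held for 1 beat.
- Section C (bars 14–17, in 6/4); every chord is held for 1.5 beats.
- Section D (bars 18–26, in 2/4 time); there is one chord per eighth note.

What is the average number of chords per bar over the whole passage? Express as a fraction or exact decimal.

A: 6 bars of 4 beats is 24 beats; at 3 beats each that's 8 chords.
B: 7 bars of 4 beats is 28 beats; at 1 beat each that's 28 chords.
C: 4 bars of 6 beats is 24 beats; at 1.5 beats each that's 16 chords.
D: 9 bars of 2 beats is 18 beats; at 0.5 beats each that's 36 chords.
Overall: 88 chords over 26 bars → 88/26 = 44/13 chords per bar.

44/13 chords per bar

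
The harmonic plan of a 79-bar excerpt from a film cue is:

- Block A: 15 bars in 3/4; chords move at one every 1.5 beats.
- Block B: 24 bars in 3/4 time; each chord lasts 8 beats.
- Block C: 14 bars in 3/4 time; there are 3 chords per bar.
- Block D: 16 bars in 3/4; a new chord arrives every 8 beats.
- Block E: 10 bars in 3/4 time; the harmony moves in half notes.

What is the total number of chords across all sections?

A: 15 bars × 3 beats = 45 beats; 1.5 beats/chord → 30 chords.
B: 24 bars × 3 beats = 72 beats; 8 beats/chord → 9 chords.
C: 14 bars × 3 beats = 42 beats; 1 beat/chord → 42 chords.
D: 16 bars × 3 beats = 48 beats; 8 beats/chord → 6 chords.
E: 10 bars × 3 beats = 30 beats; 2 beats/chord → 15 chords.
Total: 30 + 9 + 42 + 6 + 15 = 102.

102 chords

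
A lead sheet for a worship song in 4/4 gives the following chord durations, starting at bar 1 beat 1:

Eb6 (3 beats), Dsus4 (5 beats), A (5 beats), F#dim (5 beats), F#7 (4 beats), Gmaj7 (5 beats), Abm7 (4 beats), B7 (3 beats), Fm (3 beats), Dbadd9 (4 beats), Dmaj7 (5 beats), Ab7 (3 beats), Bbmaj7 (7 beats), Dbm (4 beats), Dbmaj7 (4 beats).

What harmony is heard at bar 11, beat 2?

Beat 2 of bar 11 is beat (11−1)×4 + 2 = 42 overall.
Running totals: Eb6 ends at 3, Dsus4 ends at 8, A ends at 13, F#dim ends at 18, F#7 ends at 22, Gmaj7 ends at 27, Abm7 ends at 31, B7 ends at 34, Fm ends at 37, Dbadd9 ends at 41, Dmaj7 ends at 46.
Beat 42 falls within Dmaj7.

Dmaj7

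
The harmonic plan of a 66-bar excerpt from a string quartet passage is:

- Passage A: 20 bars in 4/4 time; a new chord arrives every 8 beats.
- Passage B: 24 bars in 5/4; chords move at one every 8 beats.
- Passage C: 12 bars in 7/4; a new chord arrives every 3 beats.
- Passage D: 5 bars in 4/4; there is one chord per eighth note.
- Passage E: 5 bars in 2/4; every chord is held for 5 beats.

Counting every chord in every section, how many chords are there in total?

A: 20·4 = 80 beats, 80/8 = 10 chords.
B: 24·5 = 120 beats, 120/8 = 15 chords.
C: 12·7 = 84 beats, 84/3 = 28 chords.
D: 5·4 = 20 beats, 20/0.5 = 40 chords.
E: 5·2 = 10 beats, 10/5 = 2 chords.
Total: 10 + 15 + 28 + 40 + 2 = 95.

95 chords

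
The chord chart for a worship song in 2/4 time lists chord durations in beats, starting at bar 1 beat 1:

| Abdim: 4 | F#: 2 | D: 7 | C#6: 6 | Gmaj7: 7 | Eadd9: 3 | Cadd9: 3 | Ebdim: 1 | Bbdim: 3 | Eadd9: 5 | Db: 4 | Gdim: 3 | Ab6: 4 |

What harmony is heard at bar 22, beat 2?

Db

Beat 2 of bar 22 is beat (22−1)×2 + 2 = 44 overall.
Running totals: Abdim ends at 4, F# ends at 6, D ends at 13, C#6 ends at 19, Gmaj7 ends at 26, Eadd9 ends at 29, Cadd9 ends at 32, Ebdim ends at 33, Bbdim ends at 36, Eadd9 ends at 41, Db ends at 45.
Beat 44 falls within Db.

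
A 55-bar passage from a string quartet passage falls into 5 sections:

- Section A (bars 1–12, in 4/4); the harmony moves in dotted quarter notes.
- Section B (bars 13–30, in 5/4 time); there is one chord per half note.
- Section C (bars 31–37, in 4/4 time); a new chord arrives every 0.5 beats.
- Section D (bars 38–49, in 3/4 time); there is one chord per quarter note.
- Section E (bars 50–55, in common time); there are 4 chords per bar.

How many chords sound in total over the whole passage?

193 chords

A: 12 bars × 4 beats = 48 beats; 1.5 beats/chord → 32 chords.
B: 18 bars × 5 beats = 90 beats; 2 beats/chord → 45 chords.
C: 7 bars × 4 beats = 28 beats; 0.5 beats/chord → 56 chords.
D: 12 bars × 3 beats = 36 beats; 1 beat/chord → 36 chords.
E: 6 bars × 4 beats = 24 beats; 1 beat/chord → 24 chords.
Total: 32 + 45 + 56 + 36 + 24 = 193.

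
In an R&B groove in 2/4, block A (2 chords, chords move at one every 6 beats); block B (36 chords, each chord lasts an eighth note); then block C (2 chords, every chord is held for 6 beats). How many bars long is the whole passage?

21 bars

A: 2 × 6 = 12 beats = 6 bars.
B: 36 × 0.5 = 18 beats = 9 bars.
C: 2 × 6 = 12 beats = 6 bars.
Total: 6 + 9 + 6 = 21 bars.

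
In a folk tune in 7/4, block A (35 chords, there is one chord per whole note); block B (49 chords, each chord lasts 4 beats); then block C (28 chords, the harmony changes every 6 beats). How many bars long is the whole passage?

72 bars

A: 35 × 4 = 140 beats = 20 bars.
B: 49 × 4 = 196 beats = 28 bars.
C: 28 × 6 = 168 beats = 24 bars.
Total: 20 + 28 + 24 = 72 bars.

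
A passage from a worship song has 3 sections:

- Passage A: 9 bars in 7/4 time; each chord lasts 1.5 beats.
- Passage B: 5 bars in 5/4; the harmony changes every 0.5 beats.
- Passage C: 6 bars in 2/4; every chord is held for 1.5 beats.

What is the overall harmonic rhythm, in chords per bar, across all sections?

A: 9 × 7 = 63 beats ÷ 1.5 = 42 chords.
B: 5 × 5 = 25 beats ÷ 0.5 = 50 chords.
C: 6 × 2 = 12 beats ÷ 1.5 = 8 chords.
Overall: 100 chords over 20 bars → 100/20 = 5 chords per bar.

5 chords per bar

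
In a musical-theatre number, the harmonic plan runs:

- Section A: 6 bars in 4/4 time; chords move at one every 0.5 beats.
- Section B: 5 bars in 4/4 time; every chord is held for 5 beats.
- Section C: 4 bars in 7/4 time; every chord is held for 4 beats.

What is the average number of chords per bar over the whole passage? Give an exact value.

59/15 chords per bar

A: 6 bars of 4 beats is 24 beats; at 0.5 beats each that's 48 chords.
B: 5 bars of 4 beats is 20 beats; at 5 beats each that's 4 chords.
C: 4 bars of 7 beats is 28 beats; at 4 beats each that's 7 chords.
Overall: 59 chords over 15 bars → 59/15 = 59/15 chords per bar.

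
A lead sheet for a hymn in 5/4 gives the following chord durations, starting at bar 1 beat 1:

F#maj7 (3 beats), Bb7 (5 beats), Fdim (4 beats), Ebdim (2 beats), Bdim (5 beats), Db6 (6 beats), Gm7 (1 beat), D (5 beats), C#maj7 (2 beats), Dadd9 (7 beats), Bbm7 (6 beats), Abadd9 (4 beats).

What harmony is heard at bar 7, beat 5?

Beat 5 of bar 7 is beat (7−1)×5 + 5 = 35 overall.
Running totals: F#maj7 ends at 3, Bb7 ends at 8, Fdim ends at 12, Ebdim ends at 14, Bdim ends at 19, Db6 ends at 25, Gm7 ends at 26, D ends at 31, C#maj7 ends at 33, Dadd9 ends at 40.
Beat 35 falls within Dadd9.

Dadd9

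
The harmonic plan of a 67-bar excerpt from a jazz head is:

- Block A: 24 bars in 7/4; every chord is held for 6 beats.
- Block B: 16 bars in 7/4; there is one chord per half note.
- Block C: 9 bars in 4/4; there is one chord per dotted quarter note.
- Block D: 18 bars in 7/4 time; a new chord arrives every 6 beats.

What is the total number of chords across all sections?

A: 24·7 = 168 beats, 168/6 = 28 chords.
B: 16·7 = 112 beats, 112/2 = 56 chords.
C: 9·4 = 36 beats, 36/1.5 = 24 chords.
D: 18·7 = 126 beats, 126/6 = 21 chords.
Total: 28 + 56 + 24 + 21 = 129.

129 chords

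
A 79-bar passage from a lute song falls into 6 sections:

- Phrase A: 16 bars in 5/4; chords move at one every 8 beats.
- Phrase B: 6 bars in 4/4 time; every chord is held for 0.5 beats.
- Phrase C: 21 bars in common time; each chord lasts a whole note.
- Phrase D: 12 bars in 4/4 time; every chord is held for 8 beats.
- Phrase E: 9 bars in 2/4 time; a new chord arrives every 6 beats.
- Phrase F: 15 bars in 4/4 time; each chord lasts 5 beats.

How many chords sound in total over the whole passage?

A: 16 bars × 5 beats = 80 beats; 8 beats/chord → 10 chords.
B: 6 bars × 4 beats = 24 beats; 0.5 beats/chord → 48 chords.
C: 21 bars × 4 beats = 84 beats; 4 beats/chord → 21 chords.
D: 12 bars × 4 beats = 48 beats; 8 beats/chord → 6 chords.
E: 9 bars × 2 beats = 18 beats; 6 beats/chord → 3 chords.
F: 15 bars × 4 beats = 60 beats; 5 beats/chord → 12 chords.
Total: 10 + 48 + 21 + 6 + 3 + 12 = 100.

100 chords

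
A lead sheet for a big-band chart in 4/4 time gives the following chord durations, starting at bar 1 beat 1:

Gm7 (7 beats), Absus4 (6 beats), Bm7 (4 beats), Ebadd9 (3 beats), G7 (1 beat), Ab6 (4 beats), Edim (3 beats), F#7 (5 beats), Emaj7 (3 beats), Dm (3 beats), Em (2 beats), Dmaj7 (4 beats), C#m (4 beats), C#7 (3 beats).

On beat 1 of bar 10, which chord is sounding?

Beat 1 of bar 10 is beat (10−1)×4 + 1 = 37 overall.
Running totals: Gm7 ends at 7, Absus4 ends at 13, Bm7 ends at 17, Ebadd9 ends at 20, G7 ends at 21, Ab6 ends at 25, Edim ends at 28, F#7 ends at 33, Emaj7 ends at 36, Dm ends at 39.
Beat 37 falls within Dm.

Dm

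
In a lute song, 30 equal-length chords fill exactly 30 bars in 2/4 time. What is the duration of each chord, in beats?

30 bars × 2 beats/bar = 60 beats total.
60 beats ÷ 30 chords = 2 beats per chord.
(That is a half note.)

2 beats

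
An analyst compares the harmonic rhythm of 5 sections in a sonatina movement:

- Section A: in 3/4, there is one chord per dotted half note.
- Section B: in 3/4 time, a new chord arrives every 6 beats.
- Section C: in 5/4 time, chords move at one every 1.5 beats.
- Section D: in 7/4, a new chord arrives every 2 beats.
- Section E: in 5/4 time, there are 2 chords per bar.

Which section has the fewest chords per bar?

Section B

A: 3/3 = 1 chord/bar.
B: 3/6 = 0.5 chords/bar.
C: 5/1.5 = 10/3 chords/bar.
D: 7/2 = 3.5 chords/bar.
E: 5/2.5 = 2 chords/bar.
Slowest is B at 0.5 chords/bar.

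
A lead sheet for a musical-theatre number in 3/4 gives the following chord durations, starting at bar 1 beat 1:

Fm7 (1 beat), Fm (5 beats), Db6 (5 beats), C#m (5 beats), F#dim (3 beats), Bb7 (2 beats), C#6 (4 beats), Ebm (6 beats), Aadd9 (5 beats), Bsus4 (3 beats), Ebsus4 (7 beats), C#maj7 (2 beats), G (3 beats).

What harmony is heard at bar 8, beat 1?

Beat 1 of bar 8 is beat (8−1)×3 + 1 = 22 overall.
Running totals: Fm7 ends at 1, Fm ends at 6, Db6 ends at 11, C#m ends at 16, F#dim ends at 19, Bb7 ends at 21, C#6 ends at 25.
Beat 22 falls within C#6.

C#6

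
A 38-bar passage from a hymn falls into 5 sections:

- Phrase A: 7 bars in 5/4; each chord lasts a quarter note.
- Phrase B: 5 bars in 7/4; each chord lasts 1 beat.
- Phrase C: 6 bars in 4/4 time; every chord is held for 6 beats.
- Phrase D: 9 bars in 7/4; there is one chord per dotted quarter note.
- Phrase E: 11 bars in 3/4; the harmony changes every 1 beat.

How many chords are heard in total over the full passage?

149 chords

A has 35 beats and chords last 1 each, so 35 chords.
B has 35 beats and chords last 1 each, so 35 chords.
C has 24 beats and chords last 6 each, so 4 chords.
D has 63 beats and chords last 1.5 each, so 42 chords.
E has 33 beats and chords last 1 each, so 33 chords.
Total: 35 + 35 + 4 + 42 + 33 = 149.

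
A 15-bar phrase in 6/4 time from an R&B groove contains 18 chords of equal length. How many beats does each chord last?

15 bars × 6 beats/bar = 90 beats total.
90 beats ÷ 18 chords = 5 beats per chord.

5 beats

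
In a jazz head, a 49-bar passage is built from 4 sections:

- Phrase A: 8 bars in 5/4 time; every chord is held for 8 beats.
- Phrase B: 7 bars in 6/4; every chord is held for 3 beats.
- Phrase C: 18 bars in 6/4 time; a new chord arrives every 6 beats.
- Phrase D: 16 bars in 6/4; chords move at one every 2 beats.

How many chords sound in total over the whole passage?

A: 8·5 = 40 beats, 40/8 = 5 chords.
B: 7·6 = 42 beats, 42/3 = 14 chords.
C: 18·6 = 108 beats, 108/6 = 18 chords.
D: 16·6 = 96 beats, 96/2 = 48 chords.
Total: 5 + 14 + 18 + 48 = 85.

85 chords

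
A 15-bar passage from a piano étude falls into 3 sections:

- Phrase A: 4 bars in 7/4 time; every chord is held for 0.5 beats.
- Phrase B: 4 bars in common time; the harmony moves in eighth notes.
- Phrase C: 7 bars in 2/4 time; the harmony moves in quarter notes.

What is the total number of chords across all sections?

102 chords

A: 4·7 = 28 beats, 28/0.5 = 56 chords.
B: 4·4 = 16 beats, 16/0.5 = 32 chords.
C: 7·2 = 14 beats, 14/1 = 14 chords.
Total: 56 + 32 + 14 = 102.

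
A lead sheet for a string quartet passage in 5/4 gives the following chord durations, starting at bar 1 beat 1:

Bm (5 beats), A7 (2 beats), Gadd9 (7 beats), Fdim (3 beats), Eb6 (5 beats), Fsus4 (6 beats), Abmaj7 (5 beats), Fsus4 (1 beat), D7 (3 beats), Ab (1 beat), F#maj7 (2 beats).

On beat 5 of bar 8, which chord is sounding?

F#maj7

Beat 5 of bar 8 is beat (8−1)×5 + 5 = 40 overall.
Running totals: Bm ends at 5, A7 ends at 7, Gadd9 ends at 14, Fdim ends at 17, Eb6 ends at 22, Fsus4 ends at 28, Abmaj7 ends at 33, Fsus4 ends at 34, D7 ends at 37, Ab ends at 38, F#maj7 ends at 40.
Beat 40 falls within F#maj7.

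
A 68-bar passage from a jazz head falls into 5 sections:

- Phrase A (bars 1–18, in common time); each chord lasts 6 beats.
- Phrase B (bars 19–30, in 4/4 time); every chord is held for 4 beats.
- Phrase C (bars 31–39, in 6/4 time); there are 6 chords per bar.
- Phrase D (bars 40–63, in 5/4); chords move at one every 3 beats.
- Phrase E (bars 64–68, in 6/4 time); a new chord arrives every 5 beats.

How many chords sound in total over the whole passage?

A: 18 bars × 4 beats = 72 beats; 6 beats/chord → 12 chords.
B: 12 bars × 4 beats = 48 beats; 4 beats/chord → 12 chords.
C: 9 bars × 6 beats = 54 beats; 1 beat/chord → 54 chords.
D: 24 bars × 5 beats = 120 beats; 3 beats/chord → 40 chords.
E: 5 bars × 6 beats = 30 beats; 5 beats/chord → 6 chords.
Total: 12 + 12 + 54 + 40 + 6 = 124.

124 chords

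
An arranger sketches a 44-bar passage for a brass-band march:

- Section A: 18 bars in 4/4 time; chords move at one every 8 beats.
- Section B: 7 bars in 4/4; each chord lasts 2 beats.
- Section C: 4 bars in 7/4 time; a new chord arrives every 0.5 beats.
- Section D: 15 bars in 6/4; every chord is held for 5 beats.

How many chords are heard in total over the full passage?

A: 18 bars × 4 beats = 72 beats; 8 beats/chord → 9 chords.
B: 7 bars × 4 beats = 28 beats; 2 beats/chord → 14 chords.
C: 4 bars × 7 beats = 28 beats; 0.5 beats/chord → 56 chords.
D: 15 bars × 6 beats = 90 beats; 5 beats/chord → 18 chords.
Total: 9 + 14 + 56 + 18 = 97.

97 chords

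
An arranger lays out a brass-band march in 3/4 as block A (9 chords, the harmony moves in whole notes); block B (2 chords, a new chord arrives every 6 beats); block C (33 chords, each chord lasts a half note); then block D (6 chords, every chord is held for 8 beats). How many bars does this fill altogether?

54 bars

A: 9 × 4 = 36 beats = 12 bars.
B: 2 × 6 = 12 beats = 4 bars.
C: 33 × 2 = 66 beats = 22 bars.
D: 6 × 8 = 48 beats = 16 bars.
Total: 12 + 4 + 22 + 16 = 54 bars.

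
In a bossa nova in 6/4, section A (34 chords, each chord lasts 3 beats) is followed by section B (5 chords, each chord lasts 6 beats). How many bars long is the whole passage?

A: 34 × 3 = 102 beats = 17 bars.
B: 5 × 6 = 30 beats = 5 bars.
Total: 17 + 5 = 22 bars.

22 bars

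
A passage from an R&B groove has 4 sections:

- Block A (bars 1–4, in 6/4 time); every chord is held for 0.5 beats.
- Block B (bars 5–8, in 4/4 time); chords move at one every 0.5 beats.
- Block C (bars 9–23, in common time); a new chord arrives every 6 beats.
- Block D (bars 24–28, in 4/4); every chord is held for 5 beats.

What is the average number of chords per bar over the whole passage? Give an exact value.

47/14 chords per bar

A: 4 × 6 = 24 beats ÷ 0.5 = 48 chords.
B: 4 × 4 = 16 beats ÷ 0.5 = 32 chords.
C: 15 × 4 = 60 beats ÷ 6 = 10 chords.
D: 5 × 4 = 20 beats ÷ 5 = 4 chords.
Overall: 94 chords over 28 bars → 94/28 = 47/14 chords per bar.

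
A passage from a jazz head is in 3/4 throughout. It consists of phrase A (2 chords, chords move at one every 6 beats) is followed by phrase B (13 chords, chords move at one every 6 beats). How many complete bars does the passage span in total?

A: 2 × 6 = 12 beats = 4 bars.
B: 13 × 6 = 78 beats = 26 bars.
Total: 4 + 26 = 30 bars.

30 bars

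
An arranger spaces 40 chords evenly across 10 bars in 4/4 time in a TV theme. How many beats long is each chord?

1 beat

10 bars × 4 beats/bar = 40 beats total.
40 beats ÷ 40 chords = 1 beats per chord.
(That is a quarter note.)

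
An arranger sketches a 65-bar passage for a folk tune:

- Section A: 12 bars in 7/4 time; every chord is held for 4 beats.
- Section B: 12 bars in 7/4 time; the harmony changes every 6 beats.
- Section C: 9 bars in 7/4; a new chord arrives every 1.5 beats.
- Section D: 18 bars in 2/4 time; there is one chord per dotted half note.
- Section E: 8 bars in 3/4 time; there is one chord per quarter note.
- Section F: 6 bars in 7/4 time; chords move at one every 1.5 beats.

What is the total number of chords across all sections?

141 chords

A: 12·7 = 84 beats, 84/4 = 21 chords.
B: 12·7 = 84 beats, 84/6 = 14 chords.
C: 9·7 = 63 beats, 63/1.5 = 42 chords.
D: 18·2 = 36 beats, 36/3 = 12 chords.
E: 8·3 = 24 beats, 24/1 = 24 chords.
F: 6·7 = 42 beats, 42/1.5 = 28 chords.
Total: 21 + 14 + 42 + 12 + 24 + 28 = 141.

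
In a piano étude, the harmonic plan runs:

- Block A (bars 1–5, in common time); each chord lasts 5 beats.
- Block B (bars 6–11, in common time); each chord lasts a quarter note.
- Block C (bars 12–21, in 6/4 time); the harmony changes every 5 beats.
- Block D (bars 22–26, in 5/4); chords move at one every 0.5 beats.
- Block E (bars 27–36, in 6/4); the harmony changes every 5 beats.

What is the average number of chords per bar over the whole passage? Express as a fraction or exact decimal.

A: 5 × 4 = 20 beats ÷ 5 = 4 chords.
B: 6 × 4 = 24 beats ÷ 1 = 24 chords.
C: 10 × 6 = 60 beats ÷ 5 = 12 chords.
D: 5 × 5 = 25 beats ÷ 0.5 = 50 chords.
E: 10 × 6 = 60 beats ÷ 5 = 12 chords.
Overall: 102 chords over 36 bars → 102/36 = 17/6 chords per bar.

17/6 chords per bar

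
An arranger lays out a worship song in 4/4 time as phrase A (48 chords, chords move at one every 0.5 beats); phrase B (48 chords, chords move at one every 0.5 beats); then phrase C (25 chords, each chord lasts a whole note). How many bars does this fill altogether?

A: 48 × 0.5 = 24 beats = 6 bars.
B: 48 × 0.5 = 24 beats = 6 bars.
C: 25 × 4 = 100 beats = 25 bars.
Total: 6 + 6 + 25 = 37 bars.

37 bars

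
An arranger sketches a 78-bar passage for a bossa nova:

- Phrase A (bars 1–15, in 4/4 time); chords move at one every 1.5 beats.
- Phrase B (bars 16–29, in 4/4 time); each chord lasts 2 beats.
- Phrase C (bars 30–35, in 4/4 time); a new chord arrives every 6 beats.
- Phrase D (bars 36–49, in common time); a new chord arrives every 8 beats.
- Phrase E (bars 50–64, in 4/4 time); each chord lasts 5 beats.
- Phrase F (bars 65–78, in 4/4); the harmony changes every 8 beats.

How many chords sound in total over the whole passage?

98 chords

A: 15·4 = 60 beats, 60/1.5 = 40 chords.
B: 14·4 = 56 beats, 56/2 = 28 chords.
C: 6·4 = 24 beats, 24/6 = 4 chords.
D: 14·4 = 56 beats, 56/8 = 7 chords.
E: 15·4 = 60 beats, 60/5 = 12 chords.
F: 14·4 = 56 beats, 56/8 = 7 chords.
Total: 40 + 28 + 4 + 7 + 12 + 7 = 98.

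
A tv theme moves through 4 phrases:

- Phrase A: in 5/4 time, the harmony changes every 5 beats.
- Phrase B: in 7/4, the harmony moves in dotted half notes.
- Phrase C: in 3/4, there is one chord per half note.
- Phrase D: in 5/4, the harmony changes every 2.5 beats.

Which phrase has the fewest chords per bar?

Phrase A

A: 5/5 = 1 chord/bar.
B: 7/3 = 7/3 chords/bar.
C: 3/2 = 1.5 chords/bar.
D: 5/2.5 = 2 chords/bar.
Slowest is A at 1 chords/bar.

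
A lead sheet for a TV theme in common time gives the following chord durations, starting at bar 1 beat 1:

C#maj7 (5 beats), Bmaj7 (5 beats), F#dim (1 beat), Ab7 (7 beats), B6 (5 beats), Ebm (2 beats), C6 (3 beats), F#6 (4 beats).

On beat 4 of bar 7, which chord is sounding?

C6

Beat 4 of bar 7 is beat (7−1)×4 + 4 = 28 overall.
Running totals: C#maj7 ends at 5, Bmaj7 ends at 10, F#dim ends at 11, Ab7 ends at 18, B6 ends at 23, Ebm ends at 25, C6 ends at 28.
Beat 28 falls within C6.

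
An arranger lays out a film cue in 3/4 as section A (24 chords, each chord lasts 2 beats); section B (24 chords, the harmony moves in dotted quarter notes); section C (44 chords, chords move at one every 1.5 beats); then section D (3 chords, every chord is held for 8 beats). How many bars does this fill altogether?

A: 24 × 2 = 48 beats = 16 bars.
B: 24 × 1.5 = 36 beats = 12 bars.
C: 44 × 1.5 = 66 beats = 22 bars.
D: 3 × 8 = 24 beats = 8 bars.
Total: 16 + 12 + 22 + 8 = 58 bars.

58 bars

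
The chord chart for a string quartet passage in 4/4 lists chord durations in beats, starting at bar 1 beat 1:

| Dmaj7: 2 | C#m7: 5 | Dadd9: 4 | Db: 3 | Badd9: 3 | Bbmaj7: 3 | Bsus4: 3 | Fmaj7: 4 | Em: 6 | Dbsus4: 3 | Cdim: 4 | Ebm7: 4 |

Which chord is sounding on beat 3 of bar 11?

Beat 3 of bar 11 is beat (11−1)×4 + 3 = 43 overall.
Running totals: Dmaj7 ends at 2, C#m7 ends at 7, Dadd9 ends at 11, Db ends at 14, Badd9 ends at 17, Bbmaj7 ends at 20, Bsus4 ends at 23, Fmaj7 ends at 27, Em ends at 33, Dbsus4 ends at 36, Cdim ends at 40, Ebm7 ends at 44.
Beat 43 falls within Ebm7.

Ebm7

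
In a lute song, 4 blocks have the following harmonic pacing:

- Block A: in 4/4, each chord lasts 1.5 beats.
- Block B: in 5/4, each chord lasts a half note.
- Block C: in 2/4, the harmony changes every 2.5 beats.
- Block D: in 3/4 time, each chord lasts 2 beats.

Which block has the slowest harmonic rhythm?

Block C

A: 4 beats/bar ÷ 1.5 beats/chord = 8/3 chords/bar.
B: 5 beats/bar ÷ 2 beats/chord = 2.5 chords/bar.
C: 2 beats/bar ÷ 2.5 beats/chord = 0.8 chords/bar.
D: 3 beats/bar ÷ 2 beats/chord = 1.5 chords/bar.
Slowest is C at 0.8 chords/bar.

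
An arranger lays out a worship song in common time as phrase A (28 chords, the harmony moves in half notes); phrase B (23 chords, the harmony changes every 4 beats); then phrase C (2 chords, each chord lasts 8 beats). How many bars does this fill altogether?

A: 28 × 2 = 56 beats = 14 bars.
B: 23 × 4 = 92 beats = 23 bars.
C: 2 × 8 = 16 beats = 4 bars.
Total: 14 + 23 + 4 = 41 bars.

41 bars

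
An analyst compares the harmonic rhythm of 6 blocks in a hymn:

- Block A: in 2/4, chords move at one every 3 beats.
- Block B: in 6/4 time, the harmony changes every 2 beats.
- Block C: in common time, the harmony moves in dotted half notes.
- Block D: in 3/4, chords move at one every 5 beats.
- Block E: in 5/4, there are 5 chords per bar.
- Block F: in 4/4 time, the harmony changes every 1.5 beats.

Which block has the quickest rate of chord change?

Block E

A: 2/3 = 2/3 chords/bar.
B: 6/2 = 3 chords/bar.
C: 4/3 = 4/3 chords/bar.
D: 3/5 = 0.6 chords/bar.
E: 5/1 = 5 chords/bar.
F: 4/1.5 = 8/3 chords/bar.
Fastest is E at 5 chords/bar.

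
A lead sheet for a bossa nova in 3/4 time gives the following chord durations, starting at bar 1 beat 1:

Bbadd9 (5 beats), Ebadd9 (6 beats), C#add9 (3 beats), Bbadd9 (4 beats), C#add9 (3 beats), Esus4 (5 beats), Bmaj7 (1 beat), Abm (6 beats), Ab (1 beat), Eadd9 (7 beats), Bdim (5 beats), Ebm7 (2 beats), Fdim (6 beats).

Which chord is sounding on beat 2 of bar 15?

Bdim

Beat 2 of bar 15 is beat (15−1)×3 + 2 = 44 overall.
Running totals: Bbadd9 ends at 5, Ebadd9 ends at 11, C#add9 ends at 14, Bbadd9 ends at 18, C#add9 ends at 21, Esus4 ends at 26, Bmaj7 ends at 27, Abm ends at 33, Ab ends at 34, Eadd9 ends at 41, Bdim ends at 46.
Beat 44 falls within Bdim.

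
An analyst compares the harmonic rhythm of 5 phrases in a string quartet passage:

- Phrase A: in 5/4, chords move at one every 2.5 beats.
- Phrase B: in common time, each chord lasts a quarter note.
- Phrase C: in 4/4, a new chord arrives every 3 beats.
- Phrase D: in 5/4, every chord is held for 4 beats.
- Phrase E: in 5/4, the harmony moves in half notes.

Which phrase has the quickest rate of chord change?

Phrase B

A: 5 beats/bar ÷ 2.5 beats/chord = 2 chords/bar.
B: 4 beats/bar ÷ 1 beat/chord = 4 chords/bar.
C: 4 beats/bar ÷ 3 beats/chord = 4/3 chords/bar.
D: 5 beats/bar ÷ 4 beats/chord = 1.25 chords/bar.
E: 5 beats/bar ÷ 2 beats/chord = 2.5 chords/bar.
Fastest is B at 4 chords/bar.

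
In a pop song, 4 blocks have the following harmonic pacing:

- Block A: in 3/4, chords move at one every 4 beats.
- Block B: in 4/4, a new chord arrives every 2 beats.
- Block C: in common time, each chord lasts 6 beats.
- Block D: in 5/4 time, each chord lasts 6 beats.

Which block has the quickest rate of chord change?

Block B

A: each chord is 4 beats in 3/4, so 0.75 per bar.
B: each chord is 2 beats in 4/4, so 2 per bar.
C: each chord is 6 beats in 4/4, so 2/3 per bar.
D: each chord is 6 beats in 5/4, so 5/6 per bar.
Fastest is B at 2 chords/bar.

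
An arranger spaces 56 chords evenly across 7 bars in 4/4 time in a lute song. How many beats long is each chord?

7 bars × 4 beats/bar = 28 beats total.
28 beats ÷ 56 chords = 0.5 beats per chord.
(That is an eighth note.)

0.5 beats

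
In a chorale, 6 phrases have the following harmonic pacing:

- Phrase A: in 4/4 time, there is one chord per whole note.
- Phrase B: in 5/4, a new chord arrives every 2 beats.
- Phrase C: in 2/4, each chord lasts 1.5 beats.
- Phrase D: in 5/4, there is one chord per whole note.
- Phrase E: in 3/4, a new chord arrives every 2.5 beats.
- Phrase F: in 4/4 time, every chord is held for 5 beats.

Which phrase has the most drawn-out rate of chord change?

Phrase F

A: 4 beats/bar ÷ 4 beats/chord = 1 chord/bar.
B: 5 beats/bar ÷ 2 beats/chord = 2.5 chords/bar.
C: 2 beats/bar ÷ 1.5 beats/chord = 4/3 chords/bar.
D: 5 beats/bar ÷ 4 beats/chord = 1.25 chords/bar.
E: 3 beats/bar ÷ 2.5 beats/chord = 1.2 chords/bar.
F: 4 beats/bar ÷ 5 beats/chord = 0.8 chords/bar.
Slowest is F at 0.8 chords/bar.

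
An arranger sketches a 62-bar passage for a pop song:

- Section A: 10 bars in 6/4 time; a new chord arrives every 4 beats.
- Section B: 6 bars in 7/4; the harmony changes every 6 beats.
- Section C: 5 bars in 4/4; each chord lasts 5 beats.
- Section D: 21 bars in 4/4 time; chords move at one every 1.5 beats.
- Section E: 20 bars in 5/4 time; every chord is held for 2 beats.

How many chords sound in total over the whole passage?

A: 10 bars × 6 beats = 60 beats; 4 beats/chord → 15 chords.
B: 6 bars × 7 beats = 42 beats; 6 beats/chord → 7 chords.
C: 5 bars × 4 beats = 20 beats; 5 beats/chord → 4 chords.
D: 21 bars × 4 beats = 84 beats; 1.5 beats/chord → 56 chords.
E: 20 bars × 5 beats = 100 beats; 2 beats/chord → 50 chords.
Total: 15 + 7 + 4 + 56 + 50 = 132.

132 chords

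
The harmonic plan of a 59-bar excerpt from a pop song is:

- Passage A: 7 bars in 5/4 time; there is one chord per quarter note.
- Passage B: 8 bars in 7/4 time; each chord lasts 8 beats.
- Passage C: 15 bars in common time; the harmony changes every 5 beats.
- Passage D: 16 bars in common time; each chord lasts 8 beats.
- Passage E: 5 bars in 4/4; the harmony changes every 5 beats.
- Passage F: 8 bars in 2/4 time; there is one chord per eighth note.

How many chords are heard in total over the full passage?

98 chords

A: 7 bars × 5 beats = 35 beats; 1 beat/chord → 35 chords.
B: 8 bars × 7 beats = 56 beats; 8 beats/chord → 7 chords.
C: 15 bars × 4 beats = 60 beats; 5 beats/chord → 12 chords.
D: 16 bars × 4 beats = 64 beats; 8 beats/chord → 8 chords.
E: 5 bars × 4 beats = 20 beats; 5 beats/chord → 4 chords.
F: 8 bars × 2 beats = 16 beats; 0.5 beats/chord → 32 chords.
Total: 35 + 7 + 12 + 8 + 4 + 32 = 98.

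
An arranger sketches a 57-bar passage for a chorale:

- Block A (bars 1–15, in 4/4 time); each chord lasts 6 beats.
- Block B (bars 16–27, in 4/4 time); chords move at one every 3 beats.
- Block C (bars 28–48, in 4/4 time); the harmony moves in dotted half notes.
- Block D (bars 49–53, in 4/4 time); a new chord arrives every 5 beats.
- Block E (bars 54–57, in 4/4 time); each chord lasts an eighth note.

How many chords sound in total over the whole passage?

A: 15·4 = 60 beats, 60/6 = 10 chords.
B: 12·4 = 48 beats, 48/3 = 16 chords.
C: 21·4 = 84 beats, 84/3 = 28 chords.
D: 5·4 = 20 beats, 20/5 = 4 chords.
E: 4·4 = 16 beats, 16/0.5 = 32 chords.
Total: 10 + 16 + 28 + 4 + 32 = 90.

90 chords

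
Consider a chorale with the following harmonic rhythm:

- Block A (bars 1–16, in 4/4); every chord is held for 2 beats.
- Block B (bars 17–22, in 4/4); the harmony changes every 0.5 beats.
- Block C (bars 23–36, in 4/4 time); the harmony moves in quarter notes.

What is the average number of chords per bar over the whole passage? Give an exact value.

34/9 chords per bar

A: 16 bars of 4 beats is 64 beats; at 2 beats each that's 32 chords.
B: 6 bars of 4 beats is 24 beats; at 0.5 beats each that's 48 chords.
C: 14 bars of 4 beats is 56 beats; at 1 beat each that's 56 chords.
Overall: 136 chords over 36 bars → 136/36 = 34/9 chords per bar.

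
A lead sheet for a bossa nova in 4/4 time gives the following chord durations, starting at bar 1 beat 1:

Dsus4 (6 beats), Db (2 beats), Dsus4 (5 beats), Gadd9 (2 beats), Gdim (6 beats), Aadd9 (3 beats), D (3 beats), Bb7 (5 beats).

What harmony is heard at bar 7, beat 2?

D

Beat 2 of bar 7 is beat (7−1)×4 + 2 = 26 overall.
Running totals: Dsus4 ends at 6, Db ends at 8, Dsus4 ends at 13, Gadd9 ends at 15, Gdim ends at 21, Aadd9 ends at 24, D ends at 27.
Beat 26 falls within D.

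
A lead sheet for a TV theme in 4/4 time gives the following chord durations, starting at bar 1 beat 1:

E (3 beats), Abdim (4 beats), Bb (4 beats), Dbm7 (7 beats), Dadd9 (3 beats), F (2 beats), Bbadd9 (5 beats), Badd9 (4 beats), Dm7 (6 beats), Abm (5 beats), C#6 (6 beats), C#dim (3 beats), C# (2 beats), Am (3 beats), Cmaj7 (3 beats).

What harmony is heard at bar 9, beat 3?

Dm7

Beat 3 of bar 9 is beat (9−1)×4 + 3 = 35 overall.
Running totals: E ends at 3, Abdim ends at 7, Bb ends at 11, Dbm7 ends at 18, Dadd9 ends at 21, F ends at 23, Bbadd9 ends at 28, Badd9 ends at 32, Dm7 ends at 38.
Beat 35 falls within Dm7.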